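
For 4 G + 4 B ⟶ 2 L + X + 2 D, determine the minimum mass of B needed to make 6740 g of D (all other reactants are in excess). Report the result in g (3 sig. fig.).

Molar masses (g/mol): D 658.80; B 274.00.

5610 g

n(D) = 6740 / 658.80 = 10.23 mol
n(B) = (4/2) × 10.23 = 20.46 mol
mass = 20.46 × 274.00 = 5606 g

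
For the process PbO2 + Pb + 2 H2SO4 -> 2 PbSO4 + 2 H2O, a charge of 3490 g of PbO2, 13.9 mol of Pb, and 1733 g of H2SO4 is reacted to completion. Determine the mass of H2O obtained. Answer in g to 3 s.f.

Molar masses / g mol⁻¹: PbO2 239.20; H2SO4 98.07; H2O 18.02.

318 g

n(PbO2) = 3490 / 239.20 = 14.59 mol
n(Pb) = 13.90 mol
n(H2SO4) = 1733 / 98.07 = 17.67 mol
n/ν → PbO2: 14.59, Pb: 13.90, H2SO4: 8.835; H2SO4 is limiting.
n(H2O) = (2/2) × 17.67 = 17.67 mol
mass = 17.67 × 18.02 = 318.4 g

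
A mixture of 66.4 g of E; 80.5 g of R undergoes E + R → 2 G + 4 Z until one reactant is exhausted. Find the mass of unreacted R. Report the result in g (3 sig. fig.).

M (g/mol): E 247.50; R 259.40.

n(E) = 66.40 / 247.50 = 0.2683 mol
n(R) = 80.50 / 259.40 = 0.3103 mol
n/ν → E: 0.2683, R: 0.3103; E is limiting.
R consumed = (1/1) × 0.2683 = 0.2683 mol
R remaining = 0.3103 − 0.2683 = 0.04200 mol
mass = 0.04200 × 259.40 = 10.89 g

10.9 g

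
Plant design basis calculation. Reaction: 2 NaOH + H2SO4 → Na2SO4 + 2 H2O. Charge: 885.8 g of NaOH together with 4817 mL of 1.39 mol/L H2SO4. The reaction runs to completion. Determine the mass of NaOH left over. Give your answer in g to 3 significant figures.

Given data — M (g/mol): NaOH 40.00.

350 g

n(NaOH) = 885.8 / 40.00 = 22.15 mol
n(H2SO4) = 1.39 × 4817/1000 = 6.696 mol
n/ν → NaOH: 11.08, H2SO4: 6.696; H2SO4 is limiting.
NaOH consumed = (2/1) × 6.696 = 13.39 mol
NaOH remaining = 22.15 − 13.39 = 8.760 mol
mass = 8.760 × 40.00 = 350.4 g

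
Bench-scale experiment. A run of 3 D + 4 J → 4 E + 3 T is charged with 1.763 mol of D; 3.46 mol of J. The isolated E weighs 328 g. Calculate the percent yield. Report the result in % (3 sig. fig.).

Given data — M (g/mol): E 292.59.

47.7 %

n(D) = 1.763 mol
n(J) = 3.460 mol
n/ν for D = 1.763/3 = 0.5877
n/ν for J = 3.460/4 = 0.8650
Smallest n/ν is D → limiting reagent.
theoretical n(E) = (4/3) × 1.763 = 2.351 mol → 687.9 g
% yield = 328 / 687.9 × 100 = 47.68 %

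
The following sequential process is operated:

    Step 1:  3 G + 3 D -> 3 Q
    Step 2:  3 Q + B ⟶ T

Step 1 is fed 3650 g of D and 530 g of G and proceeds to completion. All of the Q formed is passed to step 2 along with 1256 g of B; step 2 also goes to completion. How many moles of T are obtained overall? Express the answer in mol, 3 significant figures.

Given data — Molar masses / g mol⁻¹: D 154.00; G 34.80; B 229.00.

Step 1:
n(D) = 3650 / 154.00 = 23.70 mol
n(G) = 530.0 / 34.80 = 15.23 mol
n/ν → D: 7.900, G: 5.077; G is limiting.
n(Q) produced = (3/3) × 15.23 = 15.23 mol
Step 2:
n(Q) available = 15.23 mol
n(B) = 1256 / 229.00 = 5.485 mol
n/ν → Q: 5.077, B: 5.485; Q is limiting.
n(T) = (1/3) × 15.23 = 5.077 mol

5.08 mol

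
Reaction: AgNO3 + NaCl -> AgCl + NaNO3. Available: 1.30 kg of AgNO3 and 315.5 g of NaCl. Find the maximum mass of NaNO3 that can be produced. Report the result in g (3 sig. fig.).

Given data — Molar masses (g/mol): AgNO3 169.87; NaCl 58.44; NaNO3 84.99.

459 g

n(AgNO3) = 1.300×1000 / 169.87 = 7.653 mol
n(NaCl) = 315.5 / 58.44 = 5.399 mol
n/ν → AgNO3: 7.653, NaCl: 5.399; NaCl is limiting.
n(NaNO3) = (1/1) × 5.399 = 5.399 mol
mass = 5.399 × 84.99 = 458.9 g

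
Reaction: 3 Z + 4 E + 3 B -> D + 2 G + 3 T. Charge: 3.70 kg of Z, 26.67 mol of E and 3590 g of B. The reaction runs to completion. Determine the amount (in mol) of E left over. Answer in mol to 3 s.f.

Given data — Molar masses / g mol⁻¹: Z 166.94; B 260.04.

8.26 mol

n(Z) = 3.700×1000 / 166.94 = 22.16 mol
n(E) = 26.67 mol
n(B) = 3590 / 260.04 = 13.81 mol
n/ν for Z = 22.16/3 = 7.387
n/ν for E = 26.67/4 = 6.668
n/ν for B = 13.81/3 = 4.603
Smallest n/ν is B → limiting reagent.
E consumed = (4/3) × 13.81 = 18.41 mol
E remaining = 26.67 − 18.41 = 8.260 mol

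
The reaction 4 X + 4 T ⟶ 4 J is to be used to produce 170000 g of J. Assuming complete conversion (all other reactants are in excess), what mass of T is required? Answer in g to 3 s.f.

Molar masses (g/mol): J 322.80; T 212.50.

112000 g

n(J) = 170000 / 322.80 = 526.6 mol
n(T) = (4/4) × 526.6 = 526.6 mol
mass = 526.6 × 212.50 = 111900 g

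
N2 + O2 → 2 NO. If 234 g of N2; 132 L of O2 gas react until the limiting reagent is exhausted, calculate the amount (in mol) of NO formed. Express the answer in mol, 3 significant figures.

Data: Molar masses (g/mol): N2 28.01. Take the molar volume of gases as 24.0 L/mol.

n(N2) = 234.0 / 28.01 = 8.354 mol
n(O2) = 132.0 / 24.0 = 5.500 mol
n/ν → N2: 8.354, O2: 5.500; O2 is limiting.
n(NO) = (2/1) × 5.500 = 11.00 mol

11.0 mol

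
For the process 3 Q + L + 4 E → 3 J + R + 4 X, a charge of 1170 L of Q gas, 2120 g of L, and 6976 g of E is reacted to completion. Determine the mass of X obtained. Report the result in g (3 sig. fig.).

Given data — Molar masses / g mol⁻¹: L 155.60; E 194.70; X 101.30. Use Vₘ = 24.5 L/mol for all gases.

3630 g

n(Q) = 1170 / 24.5 = 47.76 mol
n(L) = 2120 / 155.60 = 13.62 mol
n(E) = 6976 / 194.70 = 35.83 mol
n/ν for Q = 47.76/3 = 15.92
n/ν for L = 13.62/1 = 13.62
n/ν for E = 35.83/4 = 8.958
Smallest n/ν is E → limiting reagent.
n(X) = (4/4) × 35.83 = 35.83 mol
mass = 35.83 × 101.30 = 3630 g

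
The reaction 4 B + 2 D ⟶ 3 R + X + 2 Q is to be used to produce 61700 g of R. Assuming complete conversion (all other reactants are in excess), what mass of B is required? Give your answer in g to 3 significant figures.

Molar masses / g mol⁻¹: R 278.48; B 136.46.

n(R) = 61700 / 278.48 = 221.6 mol
n(B) = (4/3) × 221.6 = 295.5 mol
mass = 295.5 × 136.46 = 40320 g

40300 g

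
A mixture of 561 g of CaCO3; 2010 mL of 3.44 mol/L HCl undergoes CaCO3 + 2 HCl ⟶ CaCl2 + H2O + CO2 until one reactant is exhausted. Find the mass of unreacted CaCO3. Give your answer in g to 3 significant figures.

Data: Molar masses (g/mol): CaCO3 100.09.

215 g

n(CaCO3) = 561.0 / 100.09 = 5.605 mol
n(HCl) = 3.44 × 2010/1000 = 6.914 mol
n/ν for CaCO3 = 5.605/1 = 5.605
n/ν for HCl = 6.914/2 = 3.457
Smallest n/ν is HCl → limiting reagent.
CaCO3 consumed = (1/2) × 6.914 = 3.457 mol
CaCO3 remaining = 5.605 − 3.457 = 2.148 mol
mass = 2.148 × 100.09 = 215.0 g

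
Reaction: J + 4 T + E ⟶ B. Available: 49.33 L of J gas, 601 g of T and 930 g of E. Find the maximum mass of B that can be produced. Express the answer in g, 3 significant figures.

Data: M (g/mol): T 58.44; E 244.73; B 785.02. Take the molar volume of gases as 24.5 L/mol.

1580 g

n(J) = 49.33 / 24.5 = 2.013 mol
n(T) = 601.0 / 58.44 = 10.28 mol
n(E) = 930.0 / 244.73 = 3.800 mol
n/ν → J: 2.013, T: 2.570, E: 3.800; J is limiting.
n(B) = (1/1) × 2.013 = 2.013 mol
mass = 2.013 × 785.02 = 1580 g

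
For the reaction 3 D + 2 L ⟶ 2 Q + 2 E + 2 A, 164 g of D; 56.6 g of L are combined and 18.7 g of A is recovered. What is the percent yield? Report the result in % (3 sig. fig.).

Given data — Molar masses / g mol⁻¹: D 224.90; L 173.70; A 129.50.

n(D) = 164.0 / 224.90 = 0.7292 mol
n(L) = 56.60 / 173.70 = 0.3258 mol
n/ν for D = 0.7292/3 = 0.2431
n/ν for L = 0.3258/2 = 0.1629
Smallest n/ν is L → limiting reagent.
theoretical n(A) = (2/2) × 0.3258 = 0.3258 mol → 42.19 g
% yield = 18.7 / 42.19 × 100 = 44.32 %

44.3 %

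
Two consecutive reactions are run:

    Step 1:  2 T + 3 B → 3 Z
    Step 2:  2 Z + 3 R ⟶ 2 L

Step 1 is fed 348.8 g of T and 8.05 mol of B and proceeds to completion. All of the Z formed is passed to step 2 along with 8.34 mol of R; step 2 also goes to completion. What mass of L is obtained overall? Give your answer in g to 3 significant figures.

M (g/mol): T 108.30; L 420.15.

Step 1:
n(T) = 348.8 / 108.30 = 3.221 mol
n(B) = 8.050 mol
n/ν for T = 3.221/2 = 1.611
n/ν for B = 8.050/3 = 2.683
Smallest n/ν is T → limiting reagent.
n(Z) produced = (3/2) × 3.221 = 4.832 mol
Step 2:
n(Z) available = 4.832 mol
n(R) = 8.340 mol
n/ν for Z = 4.832/2 = 2.416
n/ν for R = 8.340/3 = 2.780
Smallest n/ν is Z → limiting reagent.
n(L) = (2/2) × 4.832 = 4.832 mol
mass = 4.832 × 420.15 = 2030 g

2030 g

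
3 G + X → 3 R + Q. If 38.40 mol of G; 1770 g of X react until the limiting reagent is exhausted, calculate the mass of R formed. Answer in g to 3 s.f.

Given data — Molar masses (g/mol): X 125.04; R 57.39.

n(G) = 38.40 mol
n(X) = 1770 / 125.04 = 14.16 mol
n/ν for G = 38.40/3 = 12.80
n/ν for X = 14.16/1 = 14.16
Smallest n/ν is G → limiting reagent.
n(R) = (3/3) × 38.40 = 38.40 mol
mass = 38.40 × 57.39 = 2204 g

2200 g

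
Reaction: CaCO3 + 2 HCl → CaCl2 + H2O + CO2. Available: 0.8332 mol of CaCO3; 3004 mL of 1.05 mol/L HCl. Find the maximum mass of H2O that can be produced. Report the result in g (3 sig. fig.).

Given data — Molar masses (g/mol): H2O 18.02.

n(CaCO3) = 0.8332 mol
n(HCl) = 1.05 × 3004/1000 = 3.154 mol
n/ν for CaCO3 = 0.8332/1 = 0.8332
n/ν for HCl = 3.154/2 = 1.577
Smallest n/ν is CaCO3 → limiting reagent.
n(H2O) = (1/1) × 0.8332 = 0.8332 mol
mass = 0.8332 × 18.02 = 15.01 g

15.0 g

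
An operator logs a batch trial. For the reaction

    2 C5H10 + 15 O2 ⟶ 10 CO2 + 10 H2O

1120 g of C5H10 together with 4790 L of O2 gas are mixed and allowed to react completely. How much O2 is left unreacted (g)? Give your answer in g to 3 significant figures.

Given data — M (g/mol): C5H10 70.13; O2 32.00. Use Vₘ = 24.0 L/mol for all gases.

n(C5H10) = 1120 / 70.13 = 15.97 mol
n(O2) = 4790 / 24.0 = 199.6 mol
n/ν for C5H10 = 15.97/2 = 7.985
n/ν for O2 = 199.6/15 = 13.31
Smallest n/ν is C5H10 → limiting reagent.
O2 consumed = (15/2) × 15.97 = 119.8 mol
O2 remaining = 199.6 − 119.8 = 79.80 mol
mass = 79.80 × 32.00 = 2554 g

2550 g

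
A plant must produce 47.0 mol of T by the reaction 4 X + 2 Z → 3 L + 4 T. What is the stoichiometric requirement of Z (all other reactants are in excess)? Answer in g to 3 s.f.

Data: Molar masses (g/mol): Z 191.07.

4490 g

n(T) = 47.00 mol
n(Z) = (2/4) × 47.00 = 23.50 mol
mass = 23.50 × 191.07 = 4490 g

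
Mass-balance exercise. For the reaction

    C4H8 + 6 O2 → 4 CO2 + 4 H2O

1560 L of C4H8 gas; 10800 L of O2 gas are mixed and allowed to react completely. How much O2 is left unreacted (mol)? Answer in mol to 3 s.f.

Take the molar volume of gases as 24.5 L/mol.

58.8 mol

n(C4H8) = 1560 / 24.5 = 63.67 mol
n(O2) = 10800 / 24.5 = 440.8 mol
n/ν → C4H8: 63.67, O2: 73.47; C4H8 is limiting.
O2 consumed = (6/1) × 63.67 = 382.0 mol
O2 remaining = 440.8 − 382.0 = 58.80 mol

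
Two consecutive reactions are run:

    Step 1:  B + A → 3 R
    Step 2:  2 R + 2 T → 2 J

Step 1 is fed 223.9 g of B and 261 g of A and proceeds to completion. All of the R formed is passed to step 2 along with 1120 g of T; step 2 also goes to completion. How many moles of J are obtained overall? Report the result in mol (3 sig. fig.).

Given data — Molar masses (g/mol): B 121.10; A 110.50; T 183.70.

Step 1:
n(B) = 223.9 / 121.10 = 1.849 mol
n(A) = 261.0 / 110.50 = 2.362 mol
n/ν for B = 1.849/1 = 1.849
n/ν for A = 2.362/1 = 2.362
Smallest n/ν is B → limiting reagent.
n(R) produced = (3/1) × 1.849 = 5.547 mol
Step 2:
n(R) available = 5.547 mol
n(T) = 1120 / 183.70 = 6.097 mol
n/ν for R = 5.547/2 = 2.774
n/ν for T = 6.097/2 = 3.049
Smallest n/ν is R → limiting reagent.
n(J) = (2/2) × 5.547 = 5.547 mol

5.55 mol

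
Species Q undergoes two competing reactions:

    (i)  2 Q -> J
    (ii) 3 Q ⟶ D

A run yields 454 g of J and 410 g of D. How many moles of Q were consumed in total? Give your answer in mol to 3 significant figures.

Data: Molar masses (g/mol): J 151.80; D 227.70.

n(J) = 454 / 151.80 = 2.991 mol
n(D) = 410 / 227.70 = 1.801 mol
n(Q) via (i) = (2/1)×2.991 = 5.982 mol
n(Q) via (ii) = (3/1)×1.801 = 5.403 mol
total n(Q) = 5.982 + 5.403 = 11.39 mol

11.4 mol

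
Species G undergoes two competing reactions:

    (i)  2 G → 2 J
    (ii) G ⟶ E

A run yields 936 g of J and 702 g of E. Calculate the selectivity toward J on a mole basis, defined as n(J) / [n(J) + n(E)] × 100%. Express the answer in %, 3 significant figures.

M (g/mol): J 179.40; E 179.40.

n(J) = 936 / 179.40 = 5.217 mol
n(E) = 702 / 179.40 = 3.913 mol
selectivity = 5.217/(5.217+3.913) × 100 = 57.14 %

57.1 %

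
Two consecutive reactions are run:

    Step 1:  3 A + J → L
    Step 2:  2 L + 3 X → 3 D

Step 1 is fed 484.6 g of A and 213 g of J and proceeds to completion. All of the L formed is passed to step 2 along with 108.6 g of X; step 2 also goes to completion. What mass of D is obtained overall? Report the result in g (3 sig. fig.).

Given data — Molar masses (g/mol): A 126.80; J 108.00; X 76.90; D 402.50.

568 g

Step 1:
n(A) = 484.6 / 126.80 = 3.822 mol
n(J) = 213.0 / 108.00 = 1.972 mol
n/ν for A = 3.822/3 = 1.274
n/ν for J = 1.972/1 = 1.972
Smallest n/ν is A → limiting reagent.
n(L) produced = (1/3) × 3.822 = 1.274 mol
Step 2:
n(L) available = 1.274 mol
n(X) = 108.6 / 76.90 = 1.412 mol
n/ν for L = 1.274/2 = 0.6370
n/ν for X = 1.412/3 = 0.4707
Smallest n/ν is X → limiting reagent.
n(D) = (3/3) × 1.412 = 1.412 mol
mass = 1.412 × 402.50 = 568.3 g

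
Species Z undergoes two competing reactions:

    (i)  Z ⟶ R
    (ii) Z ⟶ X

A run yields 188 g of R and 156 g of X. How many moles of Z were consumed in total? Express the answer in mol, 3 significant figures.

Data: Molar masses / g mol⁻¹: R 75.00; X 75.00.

4.59 mol

n(R) = 188 / 75.00 = 2.507 mol
n(X) = 156 / 75.00 = 2.080 mol
n(Z) via (i) = (1/1)×2.507 = 2.507 mol
n(Z) via (ii) = (1/1)×2.080 = 2.080 mol
total n(Z) = 2.507 + 2.080 = 4.587 mol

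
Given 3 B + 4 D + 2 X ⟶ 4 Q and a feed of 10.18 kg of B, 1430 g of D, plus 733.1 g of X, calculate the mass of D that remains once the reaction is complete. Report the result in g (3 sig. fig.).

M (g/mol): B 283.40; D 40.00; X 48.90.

231 g

n(B) = 10.18×1000 / 283.40 = 35.92 mol
n(D) = 1430 / 40.00 = 35.75 mol
n(X) = 733.1 / 48.90 = 14.99 mol
n/ν for B = 35.92/3 = 11.97
n/ν for D = 35.75/4 = 8.938
n/ν for X = 14.99/2 = 7.495
Smallest n/ν is X → limiting reagent.
D consumed = (4/2) × 14.99 = 29.98 mol
D remaining = 35.75 − 29.98 = 5.770 mol
mass = 5.770 × 40.00 = 230.8 g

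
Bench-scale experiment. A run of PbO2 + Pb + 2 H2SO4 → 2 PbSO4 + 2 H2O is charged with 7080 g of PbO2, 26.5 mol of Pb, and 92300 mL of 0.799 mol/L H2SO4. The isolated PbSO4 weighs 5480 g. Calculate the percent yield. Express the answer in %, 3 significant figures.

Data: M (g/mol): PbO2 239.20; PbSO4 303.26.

34.1 %

n(PbO2) = 7080 / 239.20 = 29.60 mol
n(Pb) = 26.50 mol
n(H2SO4) = 0.799 × 92300/1000 = 73.75 mol
n/ν → PbO2: 29.60, Pb: 26.50, H2SO4: 36.88; Pb is limiting.
theoretical n(PbSO4) = (2/1) × 26.50 = 53.00 mol → 16070 g
% yield = 5480 / 16070 × 100 = 34.10 %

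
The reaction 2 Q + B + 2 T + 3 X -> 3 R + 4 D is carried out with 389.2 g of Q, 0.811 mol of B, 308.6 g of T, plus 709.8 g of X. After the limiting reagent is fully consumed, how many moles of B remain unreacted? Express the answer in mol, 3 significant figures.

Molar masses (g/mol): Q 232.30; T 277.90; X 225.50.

n(Q) = 389.2 / 232.30 = 1.675 mol
n(B) = 0.8110 mol
n(T) = 308.6 / 277.90 = 1.110 mol
n(X) = 709.8 / 225.50 = 3.148 mol
n/ν for Q = 1.675/2 = 0.8375
n/ν for B = 0.8110/1 = 0.8110
n/ν for T = 1.110/2 = 0.5550
n/ν for X = 3.148/3 = 1.049
Smallest n/ν is T → limiting reagent.
B consumed = (1/2) × 1.110 = 0.5550 mol
B remaining = 0.8110 − 0.5550 = 0.2560 mol

0.256 mol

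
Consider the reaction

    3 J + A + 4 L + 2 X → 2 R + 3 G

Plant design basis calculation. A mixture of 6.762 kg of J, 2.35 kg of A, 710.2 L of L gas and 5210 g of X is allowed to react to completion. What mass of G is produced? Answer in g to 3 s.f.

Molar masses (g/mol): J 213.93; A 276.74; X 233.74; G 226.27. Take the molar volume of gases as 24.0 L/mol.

n(J) = 6.762×1000 / 213.93 = 31.61 mol
n(A) = 2.350×1000 / 276.74 = 8.492 mol
n(L) = 710.2 / 24.0 = 29.59 mol
n(X) = 5210 / 233.74 = 22.29 mol
n/ν for J = 31.61/3 = 10.54
n/ν for A = 8.492/1 = 8.492
n/ν for L = 29.59/4 = 7.398
n/ν for X = 22.29/2 = 11.15
Smallest n/ν is L → limiting reagent.
n(G) = (3/4) × 29.59 = 22.19 mol
mass = 22.19 × 226.27 = 5021 g

5020 g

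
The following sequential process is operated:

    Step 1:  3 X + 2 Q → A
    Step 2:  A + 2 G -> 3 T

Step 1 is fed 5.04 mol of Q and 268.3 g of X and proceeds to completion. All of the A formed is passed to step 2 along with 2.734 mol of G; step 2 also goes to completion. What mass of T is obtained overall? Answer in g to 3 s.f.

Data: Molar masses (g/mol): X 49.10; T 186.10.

Step 1:
n(Q) = 5.040 mol
n(X) = 268.3 / 49.10 = 5.464 mol
n/ν for Q = 5.040/2 = 2.520
n/ν for X = 5.464/3 = 1.821
Smallest n/ν is X → limiting reagent.
n(A) produced = (1/3) × 5.464 = 1.821 mol
Step 2:
n(A) available = 1.821 mol
n(G) = 2.734 mol
n/ν for A = 1.821/1 = 1.821
n/ν for G = 2.734/2 = 1.367
Smallest n/ν is G → limiting reagent.
n(T) = (3/2) × 2.734 = 4.101 mol
mass = 4.101 × 186.10 = 763.2 g

763 g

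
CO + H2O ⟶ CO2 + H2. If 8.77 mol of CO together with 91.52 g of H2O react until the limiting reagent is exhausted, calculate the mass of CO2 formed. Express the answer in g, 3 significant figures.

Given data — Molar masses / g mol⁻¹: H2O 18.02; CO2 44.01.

n(CO) = 8.770 mol
n(H2O) = 91.52 / 18.02 = 5.079 mol
n/ν → CO: 8.770, H2O: 5.079; H2O is limiting.
n(CO2) = (1/1) × 5.079 = 5.079 mol
mass = 5.079 × 44.01 = 223.5 g

224 g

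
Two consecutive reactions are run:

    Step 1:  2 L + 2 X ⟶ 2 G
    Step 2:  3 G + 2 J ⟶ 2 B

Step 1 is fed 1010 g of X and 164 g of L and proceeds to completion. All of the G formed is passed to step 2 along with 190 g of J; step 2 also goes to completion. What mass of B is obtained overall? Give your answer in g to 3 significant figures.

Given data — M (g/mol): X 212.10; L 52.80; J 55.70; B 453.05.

Step 1:
n(X) = 1010 / 212.10 = 4.762 mol
n(L) = 164.0 / 52.80 = 3.106 mol
n/ν for X = 4.762/2 = 2.381
n/ν for L = 3.106/2 = 1.553
Smallest n/ν is L → limiting reagent.
n(G) produced = (2/2) × 3.106 = 3.106 mol
Step 2:
n(G) available = 3.106 mol
n(J) = 190.0 / 55.70 = 3.411 mol
n/ν for G = 3.106/3 = 1.035
n/ν for J = 3.411/2 = 1.706
Smallest n/ν is G → limiting reagent.
n(B) = (2/3) × 3.106 = 2.071 mol
mass = 2.071 × 453.05 = 938.3 g

938 g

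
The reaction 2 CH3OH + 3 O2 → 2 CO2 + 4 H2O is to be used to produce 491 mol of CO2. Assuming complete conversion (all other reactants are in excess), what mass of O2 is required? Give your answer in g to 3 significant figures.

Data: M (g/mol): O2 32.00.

n(CO2) = 491.0 mol
n(O2) = (3/2) × 491.0 = 736.5 mol
mass = 736.5 × 32.00 = 23570 g

23600 g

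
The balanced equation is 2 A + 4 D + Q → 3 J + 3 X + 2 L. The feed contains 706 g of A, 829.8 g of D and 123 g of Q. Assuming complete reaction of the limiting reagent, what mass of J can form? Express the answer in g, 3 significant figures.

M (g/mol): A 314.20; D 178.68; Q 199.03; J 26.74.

n(A) = 706.0 / 314.20 = 2.247 mol
n(D) = 829.8 / 178.68 = 4.644 mol
n(Q) = 123.0 / 199.03 = 0.6180 mol
n/ν → A: 1.124, D: 1.161, Q: 0.6180; Q is limiting.
n(J) = (3/1) × 0.6180 = 1.854 mol
mass = 1.854 × 26.74 = 49.58 g

49.6 g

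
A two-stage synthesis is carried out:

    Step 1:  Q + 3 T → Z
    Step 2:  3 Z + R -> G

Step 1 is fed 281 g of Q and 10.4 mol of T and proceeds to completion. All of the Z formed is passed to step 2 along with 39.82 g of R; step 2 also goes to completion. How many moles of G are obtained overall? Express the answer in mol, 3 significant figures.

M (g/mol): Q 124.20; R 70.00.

Step 1:
n(Q) = 281.0 / 124.20 = 2.262 mol
n(T) = 10.40 mol
n/ν for Q = 2.262/1 = 2.262
n/ν for T = 10.40/3 = 3.467
Smallest n/ν is Q → limiting reagent.
n(Z) produced = (1/1) × 2.262 = 2.262 mol
Step 2:
n(Z) available = 2.262 mol
n(R) = 39.82 / 70.00 = 0.5689 mol
n/ν for Z = 2.262/3 = 0.7540
n/ν for R = 0.5689/1 = 0.5689
Smallest n/ν is R → limiting reagent.
n(G) = (1/1) × 0.5689 = 0.5689 mol

0.569 mol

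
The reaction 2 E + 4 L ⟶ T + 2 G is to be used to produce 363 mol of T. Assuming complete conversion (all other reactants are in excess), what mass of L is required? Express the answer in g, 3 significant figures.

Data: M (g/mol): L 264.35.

384000 g

n(T) = 363.0 mol
n(L) = (4/1) × 363.0 = 1452 mol
mass = 1452 × 264.35 = 383800 g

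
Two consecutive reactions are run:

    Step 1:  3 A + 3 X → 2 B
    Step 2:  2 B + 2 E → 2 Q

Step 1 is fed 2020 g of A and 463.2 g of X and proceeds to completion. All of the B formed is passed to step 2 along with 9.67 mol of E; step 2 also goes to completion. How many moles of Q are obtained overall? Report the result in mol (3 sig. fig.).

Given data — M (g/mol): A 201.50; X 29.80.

6.68 mol

Step 1:
n(A) = 2020 / 201.50 = 10.02 mol
n(X) = 463.2 / 29.80 = 15.54 mol
n/ν for A = 10.02/3 = 3.340
n/ν for X = 15.54/3 = 5.180
Smallest n/ν is A → limiting reagent.
n(B) produced = (2/3) × 10.02 = 6.680 mol
Step 2:
n(B) available = 6.680 mol
n(E) = 9.670 mol
n/ν for B = 6.680/2 = 3.340
n/ν for E = 9.670/2 = 4.835
Smallest n/ν is B → limiting reagent.
n(Q) = (2/2) × 6.680 = 6.680 mol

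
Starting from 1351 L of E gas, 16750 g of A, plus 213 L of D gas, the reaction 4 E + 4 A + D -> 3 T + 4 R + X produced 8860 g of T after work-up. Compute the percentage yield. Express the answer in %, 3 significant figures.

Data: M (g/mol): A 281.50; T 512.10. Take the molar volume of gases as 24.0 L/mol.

n(E) = 1351 / 24.0 = 56.29 mol
n(A) = 16750 / 281.50 = 59.50 mol
n(D) = 213.0 / 24.0 = 8.875 mol
n/ν for E = 56.29/4 = 14.07
n/ν for A = 59.50/4 = 14.88
n/ν for D = 8.875/1 = 8.875
Smallest n/ν is D → limiting reagent.
theoretical n(T) = (3/1) × 8.875 = 26.63 mol → 13640 g
% yield = 8860 / 13640 × 100 = 64.96 %

65.0 %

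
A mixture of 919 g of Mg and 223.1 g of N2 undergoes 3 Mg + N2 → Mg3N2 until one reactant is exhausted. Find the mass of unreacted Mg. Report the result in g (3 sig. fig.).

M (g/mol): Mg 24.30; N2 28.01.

338 g

n(Mg) = 919.0 / 24.30 = 37.82 mol
n(N2) = 223.1 / 28.01 = 7.965 mol
n/ν for Mg = 37.82/3 = 12.61
n/ν for N2 = 7.965/1 = 7.965
Smallest n/ν is N2 → limiting reagent.
Mg consumed = (3/1) × 7.965 = 23.90 mol
Mg remaining = 37.82 − 23.90 = 13.92 mol
mass = 13.92 × 24.30 = 338.3 g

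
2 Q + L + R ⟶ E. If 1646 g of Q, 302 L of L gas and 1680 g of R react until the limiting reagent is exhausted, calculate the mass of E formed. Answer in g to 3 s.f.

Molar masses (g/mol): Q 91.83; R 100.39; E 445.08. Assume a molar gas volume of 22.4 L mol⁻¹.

3990 g

n(Q) = 1646 / 91.83 = 17.92 mol
n(L) = 302.0 / 22.4 = 13.48 mol
n(R) = 1680 / 100.39 = 16.73 mol
n/ν for Q = 17.92/2 = 8.960
n/ν for L = 13.48/1 = 13.48
n/ν for R = 16.73/1 = 16.73
Smallest n/ν is Q → limiting reagent.
n(E) = (1/2) × 17.92 = 8.960 mol
mass = 8.960 × 445.08 = 3988 g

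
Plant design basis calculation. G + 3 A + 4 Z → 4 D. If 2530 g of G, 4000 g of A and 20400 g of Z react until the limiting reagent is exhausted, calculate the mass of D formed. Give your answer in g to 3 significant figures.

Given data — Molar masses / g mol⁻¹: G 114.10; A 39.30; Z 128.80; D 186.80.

n(G) = 2530 / 114.10 = 22.17 mol
n(A) = 4000 / 39.30 = 101.8 mol
n(Z) = 20400 / 128.80 = 158.4 mol
n/ν for G = 22.17/1 = 22.17
n/ν for A = 101.8/3 = 33.93
n/ν for Z = 158.4/4 = 39.60
Smallest n/ν is G → limiting reagent.
n(D) = (4/1) × 22.17 = 88.68 mol
mass = 88.68 × 186.80 = 16570 g

16600 g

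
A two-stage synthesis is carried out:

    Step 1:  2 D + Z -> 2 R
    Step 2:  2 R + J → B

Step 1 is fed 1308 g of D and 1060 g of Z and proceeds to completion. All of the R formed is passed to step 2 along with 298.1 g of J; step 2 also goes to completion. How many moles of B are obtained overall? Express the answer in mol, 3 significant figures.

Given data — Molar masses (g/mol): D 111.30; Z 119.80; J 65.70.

4.54 mol

Step 1:
n(D) = 1308 / 111.30 = 11.75 mol
n(Z) = 1060 / 119.80 = 8.848 mol
n/ν for D = 11.75/2 = 5.875
n/ν for Z = 8.848/1 = 8.848
Smallest n/ν is D → limiting reagent.
n(R) produced = (2/2) × 11.75 = 11.75 mol
Step 2:
n(R) available = 11.75 mol
n(J) = 298.1 / 65.70 = 4.537 mol
n/ν for R = 11.75/2 = 5.875
n/ν for J = 4.537/1 = 4.537
Smallest n/ν is J → limiting reagent.
n(B) = (1/1) × 4.537 = 4.537 mol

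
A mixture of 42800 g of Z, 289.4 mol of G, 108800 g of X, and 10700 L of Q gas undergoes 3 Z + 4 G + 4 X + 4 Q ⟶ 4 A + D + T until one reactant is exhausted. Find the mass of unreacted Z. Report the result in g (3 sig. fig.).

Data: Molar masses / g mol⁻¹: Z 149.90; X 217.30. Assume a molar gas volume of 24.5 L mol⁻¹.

n(Z) = 42800 / 149.90 = 285.5 mol
n(G) = 289.4 mol
n(X) = 108800 / 217.30 = 500.7 mol
n(Q) = 10700 / 24.5 = 436.7 mol
n/ν → Z: 95.17, G: 72.35, X: 125.2, Q: 109.2; G is limiting.
Z consumed = (3/4) × 289.4 = 217.1 mol
Z remaining = 285.5 − 217.1 = 68.40 mol
mass = 68.40 × 149.90 = 10250 g

10300 g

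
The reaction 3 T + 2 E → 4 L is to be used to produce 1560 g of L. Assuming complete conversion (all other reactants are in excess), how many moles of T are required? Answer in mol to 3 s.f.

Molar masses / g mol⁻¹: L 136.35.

n(L) = 1560 / 136.35 = 11.44 mol
n(T) = (3/4) × 11.44 = 8.580 mol

8.58 mol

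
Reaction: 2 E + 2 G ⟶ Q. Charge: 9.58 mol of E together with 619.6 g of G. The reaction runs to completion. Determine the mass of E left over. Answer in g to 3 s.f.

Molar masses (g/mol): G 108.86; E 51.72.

n(E) = 9.580 mol
n(G) = 619.6 / 108.86 = 5.692 mol
n/ν for E = 9.580/2 = 4.790
n/ν for G = 5.692/2 = 2.846
Smallest n/ν is G → limiting reagent.
E consumed = (2/2) × 5.692 = 5.692 mol
E remaining = 9.580 − 5.692 = 3.888 mol
mass = 3.888 × 51.72 = 201.1 g

201 g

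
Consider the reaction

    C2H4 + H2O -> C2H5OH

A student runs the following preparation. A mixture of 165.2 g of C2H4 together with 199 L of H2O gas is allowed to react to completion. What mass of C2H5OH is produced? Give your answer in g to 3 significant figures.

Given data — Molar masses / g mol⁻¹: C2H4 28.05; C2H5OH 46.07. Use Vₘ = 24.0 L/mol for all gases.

n(C2H4) = 165.2 / 28.05 = 5.889 mol
n(H2O) = 199.0 / 24.0 = 8.292 mol
n/ν for C2H4 = 5.889/1 = 5.889
n/ν for H2O = 8.292/1 = 8.292
Smallest n/ν is C2H4 → limiting reagent.
n(C2H5OH) = (1/1) × 5.889 = 5.889 mol
mass = 5.889 × 46.07 = 271.3 g

271 g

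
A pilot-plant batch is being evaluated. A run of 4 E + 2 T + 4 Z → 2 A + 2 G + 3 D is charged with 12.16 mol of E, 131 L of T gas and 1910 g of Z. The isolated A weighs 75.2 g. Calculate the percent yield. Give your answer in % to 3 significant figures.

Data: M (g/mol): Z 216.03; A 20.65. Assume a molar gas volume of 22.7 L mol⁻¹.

82.4 %

n(E) = 12.16 mol
n(T) = 131.0 / 22.7 = 5.771 mol
n(Z) = 1910 / 216.03 = 8.841 mol
n/ν for E = 12.16/4 = 3.040
n/ν for T = 5.771/2 = 2.886
n/ν for Z = 8.841/4 = 2.210
Smallest n/ν is Z → limiting reagent.
theoretical n(A) = (2/4) × 8.841 = 4.421 mol → 91.29 g
% yield = 75.2 / 91.29 × 100 = 82.37 %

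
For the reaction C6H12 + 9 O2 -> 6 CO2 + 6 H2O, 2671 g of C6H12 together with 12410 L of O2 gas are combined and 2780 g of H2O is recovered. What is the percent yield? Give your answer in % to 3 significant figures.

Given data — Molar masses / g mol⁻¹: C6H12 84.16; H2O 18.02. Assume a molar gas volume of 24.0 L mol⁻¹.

81.0 %

n(C6H12) = 2671 / 84.16 = 31.74 mol
n(O2) = 12410 / 24.0 = 517.1 mol
n/ν for C6H12 = 31.74/1 = 31.74
n/ν for O2 = 517.1/9 = 57.46
Smallest n/ν is C6H12 → limiting reagent.
theoretical n(H2O) = (6/1) × 31.74 = 190.4 mol → 3431 g
% yield = 2780 / 3431 × 100 = 81.03 %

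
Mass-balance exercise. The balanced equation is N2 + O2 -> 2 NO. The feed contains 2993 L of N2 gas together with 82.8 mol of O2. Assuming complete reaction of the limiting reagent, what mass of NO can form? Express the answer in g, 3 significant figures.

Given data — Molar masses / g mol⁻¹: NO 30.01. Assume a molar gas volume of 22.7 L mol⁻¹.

4970 g

n(N2) = 2993 / 22.7 = 131.9 mol
n(O2) = 82.80 mol
n/ν for N2 = 131.9/1 = 131.9
n/ν for O2 = 82.80/1 = 82.80
Smallest n/ν is O2 → limiting reagent.
n(NO) = (2/1) × 82.80 = 165.6 mol
mass = 165.6 × 30.01 = 4970 g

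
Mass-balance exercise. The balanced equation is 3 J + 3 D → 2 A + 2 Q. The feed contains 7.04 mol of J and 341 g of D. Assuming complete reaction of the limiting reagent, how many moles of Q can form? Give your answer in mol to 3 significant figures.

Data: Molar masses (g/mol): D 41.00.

4.69 mol

n(J) = 7.040 mol
n(D) = 341.0 / 41.00 = 8.317 mol
n/ν for J = 7.040/3 = 2.347
n/ν for D = 8.317/3 = 2.772
Smallest n/ν is J → limiting reagent.
n(Q) = (2/3) × 7.040 = 4.693 mol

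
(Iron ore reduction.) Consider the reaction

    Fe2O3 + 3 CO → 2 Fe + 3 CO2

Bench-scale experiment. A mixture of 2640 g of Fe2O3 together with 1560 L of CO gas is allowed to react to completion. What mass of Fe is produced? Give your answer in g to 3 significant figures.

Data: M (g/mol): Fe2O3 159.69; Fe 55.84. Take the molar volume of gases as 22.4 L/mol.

1850 g

n(Fe2O3) = 2640 / 159.69 = 16.53 mol
n(CO) = 1560 / 22.4 = 69.64 mol
n/ν for Fe2O3 = 16.53/1 = 16.53
n/ν for CO = 69.64/3 = 23.21
Smallest n/ν is Fe2O3 → limiting reagent.
n(Fe) = (2/1) × 16.53 = 33.06 mol
mass = 33.06 × 55.84 = 1846 g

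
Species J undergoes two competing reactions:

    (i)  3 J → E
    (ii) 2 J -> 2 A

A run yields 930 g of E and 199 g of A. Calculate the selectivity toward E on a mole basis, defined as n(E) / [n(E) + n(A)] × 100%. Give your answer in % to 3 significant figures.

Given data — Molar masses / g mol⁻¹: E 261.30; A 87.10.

60.9 %

n(E) = 930 / 261.30 = 3.559 mol
n(A) = 199 / 87.10 = 2.285 mol
selectivity = 3.559/(3.559+2.285) × 100 = 60.90 %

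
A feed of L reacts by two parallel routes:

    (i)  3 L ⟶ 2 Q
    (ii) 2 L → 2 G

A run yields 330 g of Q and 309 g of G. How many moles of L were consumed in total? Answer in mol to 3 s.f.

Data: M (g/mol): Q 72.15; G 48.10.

13.3 mol

n(Q) = 330 / 72.15 = 4.574 mol
n(G) = 309 / 48.10 = 6.424 mol
n(L) via (i) = (3/2)×4.574 = 6.861 mol
n(L) via (ii) = (2/2)×6.424 = 6.424 mol
total n(L) = 6.861 + 6.424 = 13.29 mol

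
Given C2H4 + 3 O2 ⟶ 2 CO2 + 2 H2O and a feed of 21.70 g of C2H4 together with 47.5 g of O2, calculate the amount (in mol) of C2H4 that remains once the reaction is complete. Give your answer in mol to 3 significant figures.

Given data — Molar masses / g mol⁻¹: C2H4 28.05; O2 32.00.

n(C2H4) = 21.70 / 28.05 = 0.7736 mol
n(O2) = 47.50 / 32.00 = 1.484 mol
n/ν for C2H4 = 0.7736/1 = 0.7736
n/ν for O2 = 1.484/3 = 0.4947
Smallest n/ν is O2 → limiting reagent.
C2H4 consumed = (1/3) × 1.484 = 0.4947 mol
C2H4 remaining = 0.7736 − 0.4947 = 0.2789 mol

0.279 mol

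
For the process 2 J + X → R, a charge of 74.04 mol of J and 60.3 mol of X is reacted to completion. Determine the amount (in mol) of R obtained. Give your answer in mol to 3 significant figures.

n(J) = 74.04 mol
n(X) = 60.30 mol
n/ν for J = 74.04/2 = 37.02
n/ν for X = 60.30/1 = 60.30
Smallest n/ν is J → limiting reagent.
n(R) = (1/2) × 74.04 = 37.02 mol

37.0 mol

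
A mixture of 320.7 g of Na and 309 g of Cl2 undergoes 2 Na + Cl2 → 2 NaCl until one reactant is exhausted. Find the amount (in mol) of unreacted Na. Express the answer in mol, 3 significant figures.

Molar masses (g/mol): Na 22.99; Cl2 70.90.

n(Na) = 320.7 / 22.99 = 13.95 mol
n(Cl2) = 309.0 / 70.90 = 4.358 mol
n/ν for Na = 13.95/2 = 6.975
n/ν for Cl2 = 4.358/1 = 4.358
Smallest n/ν is Cl2 → limiting reagent.
Na consumed = (2/1) × 4.358 = 8.716 mol
Na remaining = 13.95 − 8.716 = 5.234 mol

5.23 mol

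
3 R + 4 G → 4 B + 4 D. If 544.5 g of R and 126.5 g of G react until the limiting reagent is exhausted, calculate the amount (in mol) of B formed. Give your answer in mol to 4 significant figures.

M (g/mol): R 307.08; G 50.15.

2.364 mol

n(R) = 544.5 / 307.08 = 1.773 mol
n(G) = 126.5 / 50.15 = 2.522 mol
n/ν for R = 1.773/3 = 0.5910
n/ν for G = 2.522/4 = 0.6305
Smallest n/ν is R → limiting reagent.
n(B) = (4/3) × 1.773 = 2.364 mol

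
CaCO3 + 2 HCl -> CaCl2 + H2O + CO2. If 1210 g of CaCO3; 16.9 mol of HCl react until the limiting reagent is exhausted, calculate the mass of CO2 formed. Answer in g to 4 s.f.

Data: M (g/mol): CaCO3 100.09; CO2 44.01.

371.9 g

n(CaCO3) = 1210 / 100.09 = 12.09 mol
n(HCl) = 16.90 mol
n/ν for CaCO3 = 12.09/1 = 12.09
n/ν for HCl = 16.90/2 = 8.450
Smallest n/ν is HCl → limiting reagent.
n(CO2) = (1/2) × 16.90 = 8.450 mol
mass = 8.450 × 44.01 = 371.9 g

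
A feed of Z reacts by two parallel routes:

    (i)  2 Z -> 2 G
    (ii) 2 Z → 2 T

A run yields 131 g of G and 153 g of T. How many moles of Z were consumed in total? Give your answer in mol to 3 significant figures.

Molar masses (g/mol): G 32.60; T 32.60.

8.71 mol

n(G) = 131 / 32.60 = 4.018 mol
n(T) = 153 / 32.60 = 4.693 mol
n(Z) via (i) = (2/2)×4.018 = 4.018 mol
n(Z) via (ii) = (2/2)×4.693 = 4.693 mol
total n(Z) = 4.018 + 4.693 = 8.711 mol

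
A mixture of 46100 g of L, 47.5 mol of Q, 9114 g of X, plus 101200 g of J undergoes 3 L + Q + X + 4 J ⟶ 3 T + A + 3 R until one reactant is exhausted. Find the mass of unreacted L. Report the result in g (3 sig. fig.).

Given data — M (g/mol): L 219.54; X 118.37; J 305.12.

14800 g

n(L) = 46100 / 219.54 = 210.0 mol
n(Q) = 47.50 mol
n(X) = 9114 / 118.37 = 77.00 mol
n(J) = 101200 / 305.12 = 331.7 mol
n/ν for L = 210.0/3 = 70.00
n/ν for Q = 47.50/1 = 47.50
n/ν for X = 77.00/1 = 77.00
n/ν for J = 331.7/4 = 82.93
Smallest n/ν is Q → limiting reagent.
L consumed = (3/1) × 47.50 = 142.5 mol
L remaining = 210.0 − 142.5 = 67.50 mol
mass = 67.50 × 219.54 = 14820 g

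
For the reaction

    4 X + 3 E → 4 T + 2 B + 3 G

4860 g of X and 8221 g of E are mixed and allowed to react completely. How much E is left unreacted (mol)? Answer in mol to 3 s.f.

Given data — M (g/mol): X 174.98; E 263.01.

n(X) = 4860 / 174.98 = 27.77 mol
n(E) = 8221 / 263.01 = 31.26 mol
n/ν → X: 6.943, E: 10.42; X is limiting.
E consumed = (3/4) × 27.77 = 20.83 mol
E remaining = 31.26 − 20.83 = 10.43 mol

10.4 mol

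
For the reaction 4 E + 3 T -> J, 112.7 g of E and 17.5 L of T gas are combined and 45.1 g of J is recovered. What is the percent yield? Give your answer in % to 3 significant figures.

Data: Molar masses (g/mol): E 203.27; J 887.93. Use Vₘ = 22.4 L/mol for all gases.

n(E) = 112.7 / 203.27 = 0.5544 mol
n(T) = 17.50 / 22.4 = 0.7813 mol
n/ν → E: 0.1386, T: 0.2604; E is limiting.
theoretical n(J) = (1/4) × 0.5544 = 0.1386 mol → 123.1 g
% yield = 45.1 / 123.1 × 100 = 36.64 %

36.6 %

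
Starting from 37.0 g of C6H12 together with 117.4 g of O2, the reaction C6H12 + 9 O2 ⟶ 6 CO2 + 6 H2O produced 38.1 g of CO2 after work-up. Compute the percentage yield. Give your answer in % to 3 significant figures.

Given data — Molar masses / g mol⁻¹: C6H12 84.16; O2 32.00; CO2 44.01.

n(C6H12) = 37.00 / 84.16 = 0.4396 mol
n(O2) = 117.4 / 32.00 = 3.669 mol
n/ν → C6H12: 0.4396, O2: 0.4077; O2 is limiting.
theoretical n(CO2) = (6/9) × 3.669 = 2.446 mol → 107.6 g
% yield = 38.1 / 107.6 × 100 = 35.41 %

35.4 %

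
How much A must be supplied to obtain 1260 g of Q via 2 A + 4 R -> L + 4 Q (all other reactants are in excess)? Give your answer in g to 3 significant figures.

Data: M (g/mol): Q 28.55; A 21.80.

n(Q) = 1260 / 28.55 = 44.13 mol
n(A) = (2/4) × 44.13 = 22.07 mol
mass = 22.07 × 21.80 = 481.1 g

481 g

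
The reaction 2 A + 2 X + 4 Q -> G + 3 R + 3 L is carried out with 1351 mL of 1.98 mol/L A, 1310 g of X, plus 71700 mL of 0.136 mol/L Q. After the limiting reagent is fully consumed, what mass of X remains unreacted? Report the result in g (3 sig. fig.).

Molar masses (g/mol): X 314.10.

470 g

n(A) = 1.98 × 1351/1000 = 2.675 mol
n(X) = 1310 / 314.10 = 4.171 mol
n(Q) = 0.136 × 71700/1000 = 9.751 mol
n/ν for A = 2.675/2 = 1.338
n/ν for X = 4.171/2 = 2.086
n/ν for Q = 9.751/4 = 2.438
Smallest n/ν is A → limiting reagent.
X consumed = (2/2) × 2.675 = 2.675 mol
X remaining = 4.171 − 2.675 = 1.496 mol
mass = 1.496 × 314.10 = 469.9 g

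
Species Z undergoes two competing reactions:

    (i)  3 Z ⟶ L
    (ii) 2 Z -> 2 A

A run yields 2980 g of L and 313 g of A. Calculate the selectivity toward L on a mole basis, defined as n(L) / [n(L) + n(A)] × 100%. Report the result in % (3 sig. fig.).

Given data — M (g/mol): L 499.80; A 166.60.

76.0 %

n(L) = 2980 / 499.80 = 5.962 mol
n(A) = 313 / 166.60 = 1.879 mol
selectivity = 5.962/(5.962+1.879) × 100 = 76.04 %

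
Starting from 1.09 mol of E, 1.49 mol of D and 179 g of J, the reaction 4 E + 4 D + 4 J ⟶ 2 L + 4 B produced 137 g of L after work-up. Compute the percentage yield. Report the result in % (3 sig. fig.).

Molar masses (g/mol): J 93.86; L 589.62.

n(E) = 1.090 mol
n(D) = 1.490 mol
n(J) = 179.0 / 93.86 = 1.907 mol
n/ν → E: 0.2725, D: 0.3725, J: 0.4768; E is limiting.
theoretical n(L) = (2/4) × 1.090 = 0.5450 mol → 321.3 g
% yield = 137 / 321.3 × 100 = 42.64 %

42.6 %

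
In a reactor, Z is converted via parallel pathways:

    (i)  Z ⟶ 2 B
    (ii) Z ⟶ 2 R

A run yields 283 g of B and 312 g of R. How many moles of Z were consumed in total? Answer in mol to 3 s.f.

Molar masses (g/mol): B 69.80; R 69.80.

4.26 mol

n(B) = 283 / 69.80 = 4.054 mol
n(R) = 312 / 69.80 = 4.470 mol
n(Z) via (i) = (1/2)×4.054 = 2.027 mol
n(Z) via (ii) = (1/2)×4.470 = 2.235 mol
total n(Z) = 2.027 + 2.235 = 4.262 mol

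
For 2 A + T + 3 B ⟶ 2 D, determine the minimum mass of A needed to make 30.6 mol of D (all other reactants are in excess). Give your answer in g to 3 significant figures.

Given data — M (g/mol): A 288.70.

8830 g

n(D) = 30.60 mol
n(A) = (2/2) × 30.60 = 30.60 mol
mass = 30.60 × 288.70 = 8834 g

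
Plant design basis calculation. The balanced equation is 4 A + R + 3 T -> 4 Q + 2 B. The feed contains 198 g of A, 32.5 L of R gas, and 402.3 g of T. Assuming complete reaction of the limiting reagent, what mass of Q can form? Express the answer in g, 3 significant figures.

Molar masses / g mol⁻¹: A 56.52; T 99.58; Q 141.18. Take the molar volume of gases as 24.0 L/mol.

n(A) = 198.0 / 56.52 = 3.503 mol
n(R) = 32.50 / 24.0 = 1.354 mol
n(T) = 402.3 / 99.58 = 4.040 mol
n/ν → A: 0.8758, R: 1.354, T: 1.347; A is limiting.
n(Q) = (4/4) × 3.503 = 3.503 mol
mass = 3.503 × 141.18 = 494.6 g

495 g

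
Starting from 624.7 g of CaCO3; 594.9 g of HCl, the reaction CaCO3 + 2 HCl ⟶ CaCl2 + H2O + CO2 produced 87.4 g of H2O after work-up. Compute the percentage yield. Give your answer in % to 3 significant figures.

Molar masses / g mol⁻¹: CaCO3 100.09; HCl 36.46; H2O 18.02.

77.7 %

n(CaCO3) = 624.7 / 100.09 = 6.241 mol
n(HCl) = 594.9 / 36.46 = 16.32 mol
n/ν → CaCO3: 6.241, HCl: 8.160; CaCO3 is limiting.
theoretical n(H2O) = (1/1) × 6.241 = 6.241 mol → 112.5 g
% yield = 87.4 / 112.5 × 100 = 77.69 %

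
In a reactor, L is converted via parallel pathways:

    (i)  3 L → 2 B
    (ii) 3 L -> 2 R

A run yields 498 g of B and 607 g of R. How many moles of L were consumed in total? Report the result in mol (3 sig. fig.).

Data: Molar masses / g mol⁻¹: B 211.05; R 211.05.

n(B) = 498 / 211.05 = 2.360 mol
n(R) = 607 / 211.05 = 2.876 mol
n(L) via (i) = (3/2)×2.360 = 3.540 mol
n(L) via (ii) = (3/2)×2.876 = 4.314 mol
total n(L) = 3.540 + 4.314 = 7.854 mol

7.85 mol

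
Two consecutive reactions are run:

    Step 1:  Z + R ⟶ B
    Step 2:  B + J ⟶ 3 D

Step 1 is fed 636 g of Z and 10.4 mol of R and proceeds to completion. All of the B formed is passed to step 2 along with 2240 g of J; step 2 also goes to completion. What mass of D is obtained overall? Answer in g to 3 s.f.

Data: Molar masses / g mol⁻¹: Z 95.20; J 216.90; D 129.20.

2590 g

Step 1:
n(Z) = 636.0 / 95.20 = 6.681 mol
n(R) = 10.40 mol
n/ν → Z: 6.681, R: 10.40; Z is limiting.
n(B) produced = (1/1) × 6.681 = 6.681 mol
Step 2:
n(B) available = 6.681 mol
n(J) = 2240 / 216.90 = 10.33 mol
n/ν → B: 6.681, J: 10.33; B is limiting.
n(D) = (3/1) × 6.681 = 20.04 mol
mass = 20.04 × 129.20 = 2589 g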